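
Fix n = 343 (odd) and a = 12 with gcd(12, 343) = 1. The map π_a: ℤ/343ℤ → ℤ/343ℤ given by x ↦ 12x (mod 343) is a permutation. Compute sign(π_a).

Orbit of 2 under x↦12x: [2, 24, 288, 26, 312, 314, 338]… (length divides ord_343(12)).
The orbit structure of x ↦ 12x mod 343: 4 orbits of sizes [294, 42, 6, 1].
4 cycles on 343: each ℓ→(−1)^(ℓ−1), product (−1)^339 = -1.
(12|343)_J = -1 (Zolotarev's lemma cross-check).

-1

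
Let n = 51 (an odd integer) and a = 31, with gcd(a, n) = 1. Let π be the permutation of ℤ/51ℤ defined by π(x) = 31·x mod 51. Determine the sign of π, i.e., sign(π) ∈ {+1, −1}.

Start at x=16: 16 → 37 → 25 → 10 → 4 → 22 → 19 → … (one orbit).
π_31 has 6 disjoint cycles with lengths [16, 16, 16, 1, 1, 1] on {0,…,50}.
With 6 cycles on 51 points, sign = (−1)^{51−6} = -1.

-1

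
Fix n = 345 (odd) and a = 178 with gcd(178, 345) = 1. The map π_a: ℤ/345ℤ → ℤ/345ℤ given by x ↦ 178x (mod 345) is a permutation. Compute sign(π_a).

Orbit of 7 under x↦178x: [7, 211, 298, 259, 217, 331, 268]… (length divides ord_345(178)).
Cycle lengths of π_178 on ℤ/345ℤ: [44, 44, 44, 44, 44, 44, 22, 22, 22, 4, 4, 4, 1, 1, 1]; 15 cycles in total.
n − c = 345 − 15 = 330; sign = (−1)^330 = +1.
Zolotarev: (178|345) = +1, matching the cycle-count sign.

+1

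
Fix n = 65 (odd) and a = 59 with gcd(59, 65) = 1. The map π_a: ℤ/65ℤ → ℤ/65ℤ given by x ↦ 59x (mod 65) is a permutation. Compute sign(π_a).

-1

Start at x=44: 44 → 61 → 24 → 51 → 19 → 16 → 34 → … (one orbit).
π_59 has 8 disjoint cycles with lengths [12, 12, 12, 12, 12, 2, 2, 1] on {0,…,64}.
n − c = 65 − 8 = 57; sign = (−1)^57 = -1.
(59|65)_J = -1 (Zolotarev's lemma cross-check).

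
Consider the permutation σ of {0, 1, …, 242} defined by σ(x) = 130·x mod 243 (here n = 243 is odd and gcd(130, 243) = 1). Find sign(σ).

+1

Orbit of 10 under x↦130x: [10, 85, 115, 127, 229, 124, 82]… (length divides ord_243(130)).
Cycle type of π: 81×2 + 27×2 + 9×2 + 3×2 + 1×3; total 11 cycles.
11 cycles on 243: each ℓ→(−1)^(ℓ−1), product (−1)^232 = +1.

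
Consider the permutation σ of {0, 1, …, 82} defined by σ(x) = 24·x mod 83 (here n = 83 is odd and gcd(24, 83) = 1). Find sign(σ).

-1

Trace 20: π^k(20) = [20, 65, 66, 7, 2, 48, 73] for k=0..6.
π_24 has 2 disjoint cycles with lengths [82, 1] on {0,…,82}.
sign(π) = (−1)^{n − #cycles} = (−1)^{83−2} = (−1)^81 = -1.
Zolotarev: (24|83) = -1, matching the cycle-count sign.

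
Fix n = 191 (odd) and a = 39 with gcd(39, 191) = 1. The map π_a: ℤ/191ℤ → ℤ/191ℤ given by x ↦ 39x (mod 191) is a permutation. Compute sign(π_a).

+1

Trace 109: π^k(109) = [109, 49, 1, 39, 184] for k=0..4.
The orbit structure of x ↦ 39x mod 191: 39 orbits of sizes [5, 5, 5, 5, 5, 5, 5, 5, 5, 5, 5, 5, 5, 5, 5, 5, 5, 5, 5, 5, 5, 5, 5, 5, 5, 5, 5, 5, 5, 5, 5, 5, 5, 5, 5, 5, 5, 5, 1].
Σ(ℓ_i−1) = 191−39 = 152; sign = (−1)^152 = +1.
The Jacobi symbol (39|191) = +1 (Zolotarev) agrees.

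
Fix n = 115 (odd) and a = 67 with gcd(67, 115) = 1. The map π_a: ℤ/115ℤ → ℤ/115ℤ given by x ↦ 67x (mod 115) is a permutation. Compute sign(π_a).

Trace 7: π^k(7) = [7, 9, 28, 36, 112, 29, 103] for k=0..6.
Cycle type of π: 44×2 + 22 + 4 + 1; total 5 cycles.
5 cycles on 115: each ℓ→(−1)^(ℓ−1), product (−1)^110 = +1.

+1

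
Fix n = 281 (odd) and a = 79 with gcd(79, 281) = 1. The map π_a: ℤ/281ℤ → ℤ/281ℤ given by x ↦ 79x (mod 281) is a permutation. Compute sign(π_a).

+1

Orbit of 181 under x↦79x: [181, 249, 1, 79, 59, 165, 109]… (length divides ord_281(79)).
Cycle type of π: 7×40 + 1; total 41 cycles.
Σ(ℓ_i−1) = 281−41 = 240; sign = (−1)^240 = +1.
The Jacobi symbol (79|281) = +1 (Zolotarev) agrees.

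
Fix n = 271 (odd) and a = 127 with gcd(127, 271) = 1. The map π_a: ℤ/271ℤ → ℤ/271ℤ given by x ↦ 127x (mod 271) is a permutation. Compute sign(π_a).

Trace 60: π^k(60) = [60, 32, 270, 144, 131, 106, 183] for k=0..6.
π_127 has 6 disjoint cycles with lengths [54, 54, 54, 54, 54, 1] on {0,…,270}.
n − c = 271 − 6 = 265; sign = (−1)^265 = -1.
Check: (127/271) = -1 by Zolotarev.

-1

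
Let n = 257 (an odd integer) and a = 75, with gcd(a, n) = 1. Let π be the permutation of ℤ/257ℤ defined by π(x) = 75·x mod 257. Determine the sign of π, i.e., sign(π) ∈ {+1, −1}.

Orbit of 199 under x↦75x: [199, 19, 140, 220, 52, 45, 34]… (length divides ord_257(75)).
Decompose π into cycles: lengths [256, 1] (2 cycles, including the fixed point 0).
257 − 2 = 255 transpositions; sign(π) = (−1)^255 = -1.

-1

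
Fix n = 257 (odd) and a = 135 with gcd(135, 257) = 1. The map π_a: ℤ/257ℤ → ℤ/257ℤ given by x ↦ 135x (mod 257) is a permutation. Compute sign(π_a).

Trace 72: π^k(72) = [72, 211, 215, 241, 153, 95, 232] for k=0..6.
Cycle type of π: 128×2 + 1; total 3 cycles.
257 − 3 = 254 transpositions; sign(π) = (−1)^254 = +1.

+1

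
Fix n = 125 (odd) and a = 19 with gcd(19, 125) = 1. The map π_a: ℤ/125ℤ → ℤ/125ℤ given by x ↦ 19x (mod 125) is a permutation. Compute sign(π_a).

+1

Trace 36: π^k(36) = [36, 59, 121, 49, 56, 64, 91] for k=0..6.
Cycle lengths of π_19 on ℤ/125ℤ: [50, 50, 10, 10, 2, 2, 1]; 7 cycles in total.
125 − 7 = 118 transpositions; sign(π) = (−1)^118 = +1.
Via Zolotarev, sign(π_{19}) = (19|125) = +1.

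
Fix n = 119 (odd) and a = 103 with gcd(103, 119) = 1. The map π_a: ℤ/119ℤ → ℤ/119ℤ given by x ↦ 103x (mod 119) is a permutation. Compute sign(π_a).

Orbit of 18 under x↦103x: [18, 69, 86, 52, 1, 103]… (length divides ord_119(103)).
Cycle type of π: 6×17 + 1×17; total 34 cycles.
Σ(ℓ_i−1) = 119−34 = 85; sign = (−1)^85 = -1.
(103|119)_J = -1 (Zolotarev's lemma cross-check).

-1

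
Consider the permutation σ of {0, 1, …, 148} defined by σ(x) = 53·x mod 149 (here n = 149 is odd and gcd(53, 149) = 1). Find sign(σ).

+1

Orbit of 96 under x↦53x: [96, 22, 123, 112, 125, 69, 81]… (length divides ord_149(53)).
Cycle type of π: 74×2 + 1; total 3 cycles.
Σ(ℓ_i−1) = 149−3 = 146; sign = (−1)^146 = +1.
Check: (53/149) = +1 by Zolotarev.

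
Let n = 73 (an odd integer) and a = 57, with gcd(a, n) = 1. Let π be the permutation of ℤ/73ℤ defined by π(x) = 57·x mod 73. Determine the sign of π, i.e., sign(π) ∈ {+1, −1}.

Orbit of 2 under x↦57x: [2, 41, 1, 57, 37, 65, 55]… (length divides ord_73(57)).
π_57 has 5 disjoint cycles with lengths [18, 18, 18, 18, 1] on {0,…,72}.
73 − 5 = 68 transpositions; sign(π) = (−1)^68 = +1.

+1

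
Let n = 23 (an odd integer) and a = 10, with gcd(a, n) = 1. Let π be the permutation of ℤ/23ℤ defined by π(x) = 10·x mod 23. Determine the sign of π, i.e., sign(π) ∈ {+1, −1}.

-1

Start at x=13: 13 → 15 → 12 → 5 → 4 → 17 → 9 → … (one orbit).
The orbit structure of x ↦ 10x mod 23: 2 orbits of sizes [22, 1].
sign(π) = (−1)^{n − #cycles} = (−1)^{23−2} = (−1)^21 = -1.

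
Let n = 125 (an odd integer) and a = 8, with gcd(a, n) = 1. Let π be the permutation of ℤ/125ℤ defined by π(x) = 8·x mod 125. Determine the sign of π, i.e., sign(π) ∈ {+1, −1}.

-1

Trace 42: π^k(42) = [42, 86, 63, 4, 32, 6, 48] for k=0..6.
4 cycles of lengths [100, 20, 4, 1].
4 cycles on 125: each ℓ→(−1)^(ℓ−1), product (−1)^121 = -1.
Via Zolotarev, sign(π_{8}) = (8|125) = -1.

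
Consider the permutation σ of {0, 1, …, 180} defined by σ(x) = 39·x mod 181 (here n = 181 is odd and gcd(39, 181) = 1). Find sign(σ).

+1

Orbit of 1 under x↦39x: [1, 39, 73, 132, 80, 43, 48]… (length divides ord_181(39)).
Cycle type of π: 9×20 + 1; total 21 cycles.
n − c = 181 − 21 = 160; sign = (−1)^160 = +1.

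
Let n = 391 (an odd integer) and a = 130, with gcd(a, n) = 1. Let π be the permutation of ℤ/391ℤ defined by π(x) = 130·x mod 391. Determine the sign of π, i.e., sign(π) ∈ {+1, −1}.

+1

Trace 180: π^k(180) = [180, 331, 20, 254, 176, 202, 63] for k=0..6.
π_130 has 5 disjoint cycles with lengths [176, 176, 22, 16, 1] on {0,…,390}.
Σ(ℓ_i−1) = 391−5 = 386; sign = (−1)^386 = +1.
(130|391)_J = +1 (Zolotarev's lemma cross-check).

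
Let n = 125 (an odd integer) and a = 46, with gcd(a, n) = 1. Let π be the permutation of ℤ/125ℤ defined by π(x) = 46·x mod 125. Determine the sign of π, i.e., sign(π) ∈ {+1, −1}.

Trace 96: π^k(96) = [96, 41, 11, 6, 26, 71, 16] for k=0..6.
13 cycles of lengths [25, 25, 25, 25, 5, 5, 5, 5, 1, 1, 1, 1, 1].
Σ(ℓ_i−1) = 125−13 = 112; sign = (−1)^112 = +1.

+1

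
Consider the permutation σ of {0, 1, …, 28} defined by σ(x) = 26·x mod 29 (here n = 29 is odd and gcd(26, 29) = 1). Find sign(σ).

-1

Trace 7: π^k(7) = [7, 8, 5, 14, 16, 10, 28] for k=0..6.
π_26 has 2 disjoint cycles with lengths [28, 1] on {0,…,28}.
29 − 2 = 27 transpositions; sign(π) = (−1)^27 = -1.
Check: (26/29) = -1 by Zolotarev.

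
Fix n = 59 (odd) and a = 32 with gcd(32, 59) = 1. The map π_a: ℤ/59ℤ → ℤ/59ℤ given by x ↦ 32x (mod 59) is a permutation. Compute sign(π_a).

Start at x=33: 33 → 53 → 44 → 51 → 39 → 9 → 52 → … (one orbit).
The orbit structure of x ↦ 32x mod 59: 2 orbits of sizes [58, 1].
With 2 cycles on 59 points, sign = (−1)^{59−2} = -1.

-1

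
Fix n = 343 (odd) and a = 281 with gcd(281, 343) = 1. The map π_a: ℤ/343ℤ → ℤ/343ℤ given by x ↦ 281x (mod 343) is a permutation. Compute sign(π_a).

Start at x=15: 15 → 99 → 36 → 169 → 155 → 337 → 29 → … (one orbit).
Cycle type of π: 49×6 + 7×6 + 1×7; total 19 cycles.
With 19 cycles on 343 points, sign = (−1)^{343−19} = +1.
Check: (281/343) = +1 by Zolotarev.

+1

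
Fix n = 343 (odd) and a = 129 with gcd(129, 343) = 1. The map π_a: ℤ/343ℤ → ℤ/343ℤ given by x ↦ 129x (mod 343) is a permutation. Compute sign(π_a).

-1

Trace 166: π^k(166) = [166, 148, 227, 128, 48, 18, 264] for k=0..6.
Decompose π into cycles: lengths [42, 42, 42, 42, 42, 42, 42, 6, 6, 6, 6, 6, 6, 6, 6, 1] (16 cycles, including the fixed point 0).
sign(π) = (−1)^{n − #cycles} = (−1)^{343−16} = (−1)^327 = -1.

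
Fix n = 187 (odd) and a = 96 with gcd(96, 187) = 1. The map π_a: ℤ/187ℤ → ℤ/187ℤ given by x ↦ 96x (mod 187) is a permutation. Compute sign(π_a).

Start at x=169: 169 → 142 → 168 → 46 → 115 → 7 → 111 → … (one orbit).
Decompose π into cycles: lengths [80, 80, 16, 10, 1] (5 cycles, including the fixed point 0).
5 cycles on 187: each ℓ→(−1)^(ℓ−1), product (−1)^182 = +1.
The Jacobi symbol (96|187) = +1 (Zolotarev) agrees.

+1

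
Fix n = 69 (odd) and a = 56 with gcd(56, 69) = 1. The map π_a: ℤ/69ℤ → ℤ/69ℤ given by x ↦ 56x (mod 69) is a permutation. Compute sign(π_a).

+1

Orbit of 1 under x↦56x: [1, 56, 31, 11, 64, 65, 52]… (length divides ord_69(56)).
π_56 has 5 disjoint cycles with lengths [22, 22, 22, 2, 1] on {0,…,68}.
sign(π) = (−1)^{n − #cycles} = (−1)^{69−5} = (−1)^64 = +1.
Check: (56/69) = +1 by Zolotarev.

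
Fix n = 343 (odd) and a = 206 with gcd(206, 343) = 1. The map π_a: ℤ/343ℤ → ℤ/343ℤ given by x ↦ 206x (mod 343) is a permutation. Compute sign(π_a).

-1

Orbit of 34 under x↦206x: [34, 144, 166, 239, 185, 37, 76]… (length divides ord_343(206)).
π_206 has 4 disjoint cycles with lengths [294, 42, 6, 1] on {0,…,342}.
Σ(ℓ_i−1) = 343−4 = 339; sign = (−1)^339 = -1.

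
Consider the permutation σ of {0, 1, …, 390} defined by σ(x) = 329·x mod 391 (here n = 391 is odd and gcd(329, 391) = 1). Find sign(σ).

+1

Trace 9: π^k(9) = [9, 224, 188, 74, 104, 199, 174] for k=0..6.
Cycle lengths of π_329 on ℤ/391ℤ: [176, 176, 22, 16, 1]; 5 cycles in total.
With 5 cycles on 391 points, sign = (−1)^{391−5} = +1.
Zolotarev: (329|391) = +1, matching the cycle-count sign.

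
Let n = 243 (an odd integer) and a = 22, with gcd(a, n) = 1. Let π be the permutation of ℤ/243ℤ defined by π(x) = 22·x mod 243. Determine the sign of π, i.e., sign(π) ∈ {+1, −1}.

+1

Trace 229: π^k(229) = [229, 178, 28, 130, 187, 226, 112] for k=0..6.
Cycle type of π: 81×2 + 27×2 + 9×2 + 3×2 + 1×3; total 11 cycles.
n − c = 243 − 11 = 232; sign = (−1)^232 = +1.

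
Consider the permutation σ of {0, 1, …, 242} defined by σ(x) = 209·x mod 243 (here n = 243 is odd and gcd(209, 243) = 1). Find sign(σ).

Orbit of 79 under x↦209x: [79, 230, 199, 38, 166, 188, 169]… (length divides ord_243(209)).
π_209 has 6 disjoint cycles with lengths [162, 54, 18, 6, 2, 1] on {0,…,242}.
n − c = 243 − 6 = 237; sign = (−1)^237 = -1.

-1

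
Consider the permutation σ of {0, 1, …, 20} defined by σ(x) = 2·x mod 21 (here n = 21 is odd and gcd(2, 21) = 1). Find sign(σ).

-1

Trace 11: π^k(11) = [11, 1, 2, 4, 8, 16] for k=0..5.
Cycle lengths of π_2 on ℤ/21ℤ: [6, 6, 3, 3, 2, 1]; 6 cycles in total.
n − c = 21 − 6 = 15; sign = (−1)^15 = -1.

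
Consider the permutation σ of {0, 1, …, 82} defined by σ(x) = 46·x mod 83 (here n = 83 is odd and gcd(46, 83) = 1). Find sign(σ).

Trace 72: π^k(72) = [72, 75, 47, 4, 18, 81, 74] for k=0..6.
Cycle lengths of π_46 on ℤ/83ℤ: [82, 1]; 2 cycles in total.
83 − 2 = 81 transpositions; sign(π) = (−1)^81 = -1.
Check: (46/83) = -1 by Zolotarev.

-1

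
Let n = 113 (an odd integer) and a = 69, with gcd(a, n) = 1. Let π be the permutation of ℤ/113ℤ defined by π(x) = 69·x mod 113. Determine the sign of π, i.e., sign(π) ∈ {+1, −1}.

Start at x=18: 18 → 112 → 44 → 98 → 95 → 1 → 69 → … (one orbit).
The orbit structure of x ↦ 69x mod 113: 15 orbits of sizes [8, 8, 8, 8, 8, 8, 8, 8, 8, 8, 8, 8, 8, 8, 1].
sign(π) = (−1)^{n − #cycles} = (−1)^{113−15} = (−1)^98 = +1.

+1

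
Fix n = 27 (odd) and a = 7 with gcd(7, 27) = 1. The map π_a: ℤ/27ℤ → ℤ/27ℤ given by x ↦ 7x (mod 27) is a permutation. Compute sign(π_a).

+1

Orbit of 1 under x↦7x: [1, 7, 22, 19, 25, 13, 10]… (length divides ord_27(7)).
π_7 has 7 disjoint cycles with lengths [9, 9, 3, 3, 1, 1, 1] on {0,…,26}.
sign(π) = (−1)^{n − #cycles} = (−1)^{27−7} = (−1)^20 = +1.
Via Zolotarev, sign(π_{7}) = (7|27) = +1.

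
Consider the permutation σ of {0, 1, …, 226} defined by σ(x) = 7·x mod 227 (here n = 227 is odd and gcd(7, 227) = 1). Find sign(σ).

Start at x=102: 102 → 33 → 4 → 28 → 196 → 10 → 70 → … (one orbit).
Decompose π into cycles: lengths [113, 113, 1] (3 cycles, including the fixed point 0).
3 cycles on 227: each ℓ→(−1)^(ℓ−1), product (−1)^224 = +1.

+1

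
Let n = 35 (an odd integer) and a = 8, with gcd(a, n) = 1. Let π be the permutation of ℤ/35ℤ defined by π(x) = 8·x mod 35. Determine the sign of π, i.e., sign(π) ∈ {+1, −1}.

Trace 22: π^k(22) = [22, 1, 8, 29] for k=0..3.
Cycle type of π: 4×7 + 1×7; total 14 cycles.
Σ(ℓ_i−1) = 35−14 = 21; sign = (−1)^21 = -1.
Via Zolotarev, sign(π_{8}) = (8|35) = -1.

-1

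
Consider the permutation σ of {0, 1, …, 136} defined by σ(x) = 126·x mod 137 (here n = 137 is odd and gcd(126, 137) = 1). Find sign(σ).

Trace 36: π^k(36) = [36, 15, 109, 34, 37, 4, 93] for k=0..6.
π_126 has 3 disjoint cycles with lengths [68, 68, 1] on {0,…,136}.
sign(π) = (−1)^{n − #cycles} = (−1)^{137−3} = (−1)^134 = +1.

+1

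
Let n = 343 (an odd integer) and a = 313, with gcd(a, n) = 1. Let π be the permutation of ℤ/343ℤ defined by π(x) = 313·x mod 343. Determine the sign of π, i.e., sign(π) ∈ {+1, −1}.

-1

Trace 227: π^k(227) = [227, 50, 215, 67, 48, 275, 325] for k=0..6.
π_313 has 16 disjoint cycles with lengths [42, 42, 42, 42, 42, 42, 42, 6, 6, 6, 6, 6, 6, 6, 6, 1] on {0,…,342}.
16 cycles on 343: each ℓ→(−1)^(ℓ−1), product (−1)^327 = -1.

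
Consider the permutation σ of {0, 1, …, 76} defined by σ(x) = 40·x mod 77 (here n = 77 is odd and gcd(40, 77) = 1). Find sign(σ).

+1

Trace 40: π^k(40) = [40, 60, 13, 58, 10, 15, 61] for k=0..6.
The orbit structure of x ↦ 40x mod 77: 5 orbits of sizes [30, 30, 10, 6, 1].
77 − 5 = 72 transpositions; sign(π) = (−1)^72 = +1.
(40|77)_J = +1 (Zolotarev's lemma cross-check).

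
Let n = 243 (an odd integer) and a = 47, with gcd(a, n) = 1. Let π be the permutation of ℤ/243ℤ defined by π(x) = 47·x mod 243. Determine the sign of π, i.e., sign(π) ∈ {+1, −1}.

-1

Trace 92: π^k(92) = [92, 193, 80, 115, 59, 100, 83] for k=0..6.
The orbit structure of x ↦ 47x mod 243: 6 orbits of sizes [162, 54, 18, 6, 2, 1].
Σ(ℓ_i−1) = 243−6 = 237; sign = (−1)^237 = -1.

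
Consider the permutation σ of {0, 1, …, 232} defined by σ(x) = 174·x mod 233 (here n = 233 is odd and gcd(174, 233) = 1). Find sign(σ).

Orbit of 91 under x↦174x: [91, 223, 124, 140, 128, 137, 72]… (length divides ord_233(174)).
The orbit structure of x ↦ 174x mod 233: 2 orbits of sizes [232, 1].
233 − 2 = 231 transpositions; sign(π) = (−1)^231 = -1.

-1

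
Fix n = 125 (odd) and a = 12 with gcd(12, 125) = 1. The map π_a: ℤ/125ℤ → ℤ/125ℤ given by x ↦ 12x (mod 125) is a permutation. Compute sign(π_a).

-1

Orbit of 26 under x↦12x: [26, 62, 119, 53, 11, 7, 84]… (length divides ord_125(12)).
Cycle lengths of π_12 on ℤ/125ℤ: [100, 20, 4, 1]; 4 cycles in total.
125 − 4 = 121 transpositions; sign(π) = (−1)^121 = -1.
Via Zolotarev, sign(π_{12}) = (12|125) = -1.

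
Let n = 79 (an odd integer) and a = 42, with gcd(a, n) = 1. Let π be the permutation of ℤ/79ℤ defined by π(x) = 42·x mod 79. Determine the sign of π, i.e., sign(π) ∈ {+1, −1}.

+1

Trace 21: π^k(21) = [21, 13, 72, 22, 55, 19, 8] for k=0..6.
Cycle type of π: 39×2 + 1; total 3 cycles.
n − c = 79 − 3 = 76; sign = (−1)^76 = +1.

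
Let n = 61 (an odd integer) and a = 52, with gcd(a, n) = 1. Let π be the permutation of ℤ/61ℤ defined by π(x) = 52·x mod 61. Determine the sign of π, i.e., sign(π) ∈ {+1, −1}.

Orbit of 9 under x↦52x: [9, 41, 58, 27, 1, 52, 20]… (length divides ord_61(52)).
The orbit structure of x ↦ 52x mod 61: 7 orbits of sizes [10, 10, 10, 10, 10, 10, 1].
With 7 cycles on 61 points, sign = (−1)^{61−7} = +1.
The Jacobi symbol (52|61) = +1 (Zolotarev) agrees.

+1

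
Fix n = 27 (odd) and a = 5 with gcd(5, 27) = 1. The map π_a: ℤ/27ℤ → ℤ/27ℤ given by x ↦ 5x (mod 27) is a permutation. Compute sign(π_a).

-1

Orbit of 7 under x↦5x: [7, 8, 13, 11, 1, 5, 25]… (length divides ord_27(5)).
The orbit structure of x ↦ 5x mod 27: 4 orbits of sizes [18, 6, 2, 1].
With 4 cycles on 27 points, sign = (−1)^{27−4} = -1.
The Jacobi symbol (5|27) = -1 (Zolotarev) agrees.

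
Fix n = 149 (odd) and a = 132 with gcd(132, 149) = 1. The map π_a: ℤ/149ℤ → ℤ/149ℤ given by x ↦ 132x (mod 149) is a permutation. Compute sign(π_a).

+1

Start at x=118: 118 → 80 → 130 → 25 → 22 → 73 → 100 → … (one orbit).
Cycle type of π: 74×2 + 1; total 3 cycles.
With 3 cycles on 149 points, sign = (−1)^{149−3} = +1.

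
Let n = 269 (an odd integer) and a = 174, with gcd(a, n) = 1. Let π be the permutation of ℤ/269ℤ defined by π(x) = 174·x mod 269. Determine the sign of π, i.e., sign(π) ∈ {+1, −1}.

-1

Trace 192: π^k(192) = [192, 52, 171, 164, 22, 62, 28] for k=0..6.
π_174 has 2 disjoint cycles with lengths [268, 1] on {0,…,268}.
Σ(ℓ_i−1) = 269−2 = 267; sign = (−1)^267 = -1.
Via Zolotarev, sign(π_{174}) = (174|269) = -1.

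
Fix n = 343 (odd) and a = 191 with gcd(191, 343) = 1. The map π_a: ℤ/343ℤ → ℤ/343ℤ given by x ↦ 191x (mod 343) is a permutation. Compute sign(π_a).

Start at x=198: 198 → 88 → 1 → 191 → 123 → 169 → 37 → … (one orbit).
Cycle lengths of π_191 on ℤ/343ℤ: [147, 147, 21, 21, 3, 3, 1]; 7 cycles in total.
n − c = 343 − 7 = 336; sign = (−1)^336 = +1.
Check: (191/343) = +1 by Zolotarev.

+1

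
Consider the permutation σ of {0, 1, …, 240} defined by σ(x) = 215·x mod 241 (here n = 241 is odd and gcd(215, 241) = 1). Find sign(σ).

Orbit of 138 under x↦215x: [138, 27, 21, 177, 218, 116, 117]… (length divides ord_241(215)).
Cycle lengths of π_215 on ℤ/241ℤ: [80, 80, 80, 1]; 4 cycles in total.
241 − 4 = 237 transpositions; sign(π) = (−1)^237 = -1.

-1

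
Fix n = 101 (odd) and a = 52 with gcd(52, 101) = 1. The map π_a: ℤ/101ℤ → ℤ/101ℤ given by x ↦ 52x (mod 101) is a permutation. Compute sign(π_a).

+1

Trace 95: π^k(95) = [95, 92, 37, 5, 58, 87, 80] for k=0..6.
5 cycles of lengths [25, 25, 25, 25, 1].
5 cycles on 101: each ℓ→(−1)^(ℓ−1), product (−1)^96 = +1.
Via Zolotarev, sign(π_{52}) = (52|101) = +1.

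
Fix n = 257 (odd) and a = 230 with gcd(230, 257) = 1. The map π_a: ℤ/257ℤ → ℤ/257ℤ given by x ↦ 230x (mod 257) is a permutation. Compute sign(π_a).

Start at x=210: 210 → 241 → 175 → 158 → 103 → 46 → 43 → … (one orbit).
Cycle type of π: 256 + 1; total 2 cycles.
2 cycles on 257: each ℓ→(−1)^(ℓ−1), product (−1)^255 = -1.
The Jacobi symbol (230|257) = -1 (Zolotarev) agrees.

-1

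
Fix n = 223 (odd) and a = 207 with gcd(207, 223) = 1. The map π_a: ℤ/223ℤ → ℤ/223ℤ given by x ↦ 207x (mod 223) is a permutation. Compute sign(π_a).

-1

Start at x=197: 197 → 193 → 34 → 125 → 7 → 111 → 8 → … (one orbit).
Decompose π into cycles: lengths [74, 74, 74, 1] (4 cycles, including the fixed point 0).
Σ(ℓ_i−1) = 223−4 = 219; sign = (−1)^219 = -1.
Zolotarev: (207|223) = -1, matching the cycle-count sign.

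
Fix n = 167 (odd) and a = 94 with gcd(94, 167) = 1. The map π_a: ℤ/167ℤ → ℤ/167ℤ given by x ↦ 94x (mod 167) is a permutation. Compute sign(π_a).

+1

Trace 24: π^k(24) = [24, 85, 141, 61, 56, 87, 162] for k=0..6.
Cycle lengths of π_94 on ℤ/167ℤ: [83, 83, 1]; 3 cycles in total.
With 3 cycles on 167 points, sign = (−1)^{167−3} = +1.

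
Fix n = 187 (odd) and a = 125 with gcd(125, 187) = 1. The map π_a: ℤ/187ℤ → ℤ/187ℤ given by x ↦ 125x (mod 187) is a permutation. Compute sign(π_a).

Trace 81: π^k(81) = [81, 27, 9, 3, 1, 125, 104] for k=0..6.
Decompose π into cycles: lengths [80, 80, 16, 5, 5, 1] (6 cycles, including the fixed point 0).
sign(π) = (−1)^{n − #cycles} = (−1)^{187−6} = (−1)^181 = -1.
Check: (125/187) = -1 by Zolotarev.

-1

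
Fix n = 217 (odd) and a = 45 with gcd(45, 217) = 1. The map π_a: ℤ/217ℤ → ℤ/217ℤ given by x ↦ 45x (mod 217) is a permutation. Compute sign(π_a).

Start at x=142: 142 → 97 → 25 → 40 → 64 → 59 → 51 → … (one orbit).
Decompose π into cycles: lengths [30, 30, 30, 30, 30, 30, 15, 15, 6, 1] (10 cycles, including the fixed point 0).
217 − 10 = 207 transpositions; sign(π) = (−1)^207 = -1.

-1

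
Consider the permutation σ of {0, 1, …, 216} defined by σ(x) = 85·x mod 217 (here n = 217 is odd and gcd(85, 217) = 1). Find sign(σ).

Trace 8: π^k(8) = [8, 29, 78, 120, 1, 85, 64] for k=0..6.
28 cycles of lengths [10, 10, 10, 10, 10, 10, 10, 10, 10, 10, 10, 10, 10, 10, 10, 10, 10, 10, 10, 10, 10, 1, 1, 1, 1, 1, 1, 1].
n − c = 217 − 28 = 189; sign = (−1)^189 = -1.
(85|217)_J = -1 (Zolotarev's lemma cross-check).

-1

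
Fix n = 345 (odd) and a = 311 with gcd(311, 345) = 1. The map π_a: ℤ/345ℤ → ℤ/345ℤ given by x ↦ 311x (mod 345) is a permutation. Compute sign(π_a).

-1

Start at x=266: 266 → 271 → 101 → 16 → 146 → 211 → 71 → … (one orbit).
30 cycles of lengths [22, 22, 22, 22, 22, 22, 22, 22, 22, 22, 11, 11, 11, 11, 11, 11, 11, 11, 11, 11, 2, 2, 2, 2, 2, 1, 1, 1, 1, 1].
Σ(ℓ_i−1) = 345−30 = 315; sign = (−1)^315 = -1.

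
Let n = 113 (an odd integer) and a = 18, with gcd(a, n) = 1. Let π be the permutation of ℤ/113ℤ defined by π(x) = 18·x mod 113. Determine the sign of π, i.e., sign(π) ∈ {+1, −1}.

Start at x=44: 44 → 1 → 18 → 98 → 69 → 112 → 95 → … (one orbit).
Cycle type of π: 8×14 + 1; total 15 cycles.
n − c = 113 − 15 = 98; sign = (−1)^98 = +1.
The Jacobi symbol (18|113) = +1 (Zolotarev) agrees.

+1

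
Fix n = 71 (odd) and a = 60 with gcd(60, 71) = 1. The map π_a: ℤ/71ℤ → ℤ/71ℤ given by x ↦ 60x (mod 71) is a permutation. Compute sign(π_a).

Trace 1: π^k(1) = [1, 60, 50, 18, 15, 48, 40] for k=0..6.
π_60 has 3 disjoint cycles with lengths [35, 35, 1] on {0,…,70}.
sign(π) = (−1)^{n − #cycles} = (−1)^{71−3} = (−1)^68 = +1.
Via Zolotarev, sign(π_{60}) = (60|71) = +1.

+1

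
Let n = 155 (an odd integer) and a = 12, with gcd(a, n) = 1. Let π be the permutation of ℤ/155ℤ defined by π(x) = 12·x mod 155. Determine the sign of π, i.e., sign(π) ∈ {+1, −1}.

Trace 122: π^k(122) = [122, 69, 53, 16, 37, 134, 58] for k=0..6.
5 cycles of lengths [60, 60, 30, 4, 1].
sign(π) = (−1)^{n − #cycles} = (−1)^{155−5} = (−1)^150 = +1.
Zolotarev: (12|155) = +1, matching the cycle-count sign.

+1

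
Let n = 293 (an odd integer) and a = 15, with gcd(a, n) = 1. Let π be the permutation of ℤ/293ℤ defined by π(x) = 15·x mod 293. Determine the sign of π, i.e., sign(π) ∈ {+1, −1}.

Start at x=123: 123 → 87 → 133 → 237 → 39 → 292 → 278 → … (one orbit).
Cycle type of π: 146×2 + 1; total 3 cycles.
sign(π) = (−1)^{n − #cycles} = (−1)^{293−3} = (−1)^290 = +1.
Zolotarev: (15|293) = +1, matching the cycle-count sign.

+1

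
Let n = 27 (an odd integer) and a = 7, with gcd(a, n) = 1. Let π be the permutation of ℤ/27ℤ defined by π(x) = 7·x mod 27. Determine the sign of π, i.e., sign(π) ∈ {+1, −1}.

Start at x=22: 22 → 19 → 25 → 13 → 10 → 16 → 4 → … (one orbit).
Cycle type of π: 9×2 + 3×2 + 1×3; total 7 cycles.
Σ(ℓ_i−1) = 27−7 = 20; sign = (−1)^20 = +1.
Check: (7/27) = +1 by Zolotarev.

+1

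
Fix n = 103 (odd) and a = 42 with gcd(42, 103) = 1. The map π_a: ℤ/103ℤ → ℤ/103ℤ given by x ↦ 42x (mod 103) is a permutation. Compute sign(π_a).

Start at x=9: 9 → 69 → 14 → 73 → 79 → 22 → 100 → … (one orbit).
The orbit structure of x ↦ 42x mod 103: 4 orbits of sizes [34, 34, 34, 1].
Σ(ℓ_i−1) = 103−4 = 99; sign = (−1)^99 = -1.
Via Zolotarev, sign(π_{42}) = (42|103) = -1.

-1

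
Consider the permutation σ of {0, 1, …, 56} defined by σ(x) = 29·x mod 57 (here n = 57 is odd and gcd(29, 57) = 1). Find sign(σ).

+1

Orbit of 53 under x↦29x: [53, 55, 56, 28, 14, 7, 32]… (length divides ord_57(29)).
Decompose π into cycles: lengths [18, 18, 18, 2, 1] (5 cycles, including the fixed point 0).
With 5 cycles on 57 points, sign = (−1)^{57−5} = +1.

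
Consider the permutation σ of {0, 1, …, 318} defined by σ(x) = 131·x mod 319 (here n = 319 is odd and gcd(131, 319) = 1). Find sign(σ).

+1

Orbit of 111 under x↦131x: [111, 186, 122, 32, 45, 153, 265]… (length divides ord_319(131)).
Decompose π into cycles: lengths [28, 28, 28, 28, 28, 28, 28, 28, 28, 28, 28, 2, 2, 2, 2, 2, 1] (17 cycles, including the fixed point 0).
sign(π) = (−1)^{n − #cycles} = (−1)^{319−17} = (−1)^302 = +1.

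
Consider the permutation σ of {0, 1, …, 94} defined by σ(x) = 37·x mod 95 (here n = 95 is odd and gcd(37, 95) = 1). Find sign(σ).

+1

Trace 18: π^k(18) = [18, 1, 37, 39] for k=0..3.
Cycle type of π: 4×19 + 2×9 + 1; total 29 cycles.
sign(π) = (−1)^{n − #cycles} = (−1)^{95−29} = (−1)^66 = +1.
The Jacobi symbol (37|95) = +1 (Zolotarev) agrees.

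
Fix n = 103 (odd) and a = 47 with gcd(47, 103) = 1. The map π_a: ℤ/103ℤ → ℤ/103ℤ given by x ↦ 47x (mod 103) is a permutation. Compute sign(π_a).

Trace 47: π^k(47) = [47, 46, 102, 56, 57, 1] for k=0..5.
The orbit structure of x ↦ 47x mod 103: 18 orbits of sizes [6, 6, 6, 6, 6, 6, 6, 6, 6, 6, 6, 6, 6, 6, 6, 6, 6, 1].
sign(π) = (−1)^{n − #cycles} = (−1)^{103−18} = (−1)^85 = -1.

-1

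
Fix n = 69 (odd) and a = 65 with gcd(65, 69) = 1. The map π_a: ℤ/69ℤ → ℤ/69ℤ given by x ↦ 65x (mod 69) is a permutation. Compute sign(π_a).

+1

Trace 55: π^k(55) = [55, 56, 52, 68, 4, 53, 64] for k=0..6.
Cycle lengths of π_65 on ℤ/69ℤ: [22, 22, 22, 2, 1]; 5 cycles in total.
n − c = 69 − 5 = 64; sign = (−1)^64 = +1.
Zolotarev: (65|69) = +1, matching the cycle-count sign.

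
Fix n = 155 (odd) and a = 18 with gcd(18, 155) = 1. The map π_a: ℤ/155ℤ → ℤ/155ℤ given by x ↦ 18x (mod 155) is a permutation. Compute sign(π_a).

Start at x=112: 112 → 1 → 18 → 14 → 97 → 41 → 118 → … (one orbit).
6 cycles of lengths [60, 60, 15, 15, 4, 1].
Σ(ℓ_i−1) = 155−6 = 149; sign = (−1)^149 = -1.
Via Zolotarev, sign(π_{18}) = (18|155) = -1.

-1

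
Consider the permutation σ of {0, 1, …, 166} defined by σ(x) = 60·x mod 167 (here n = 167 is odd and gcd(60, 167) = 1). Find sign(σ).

-1

Orbit of 130 under x↦60x: [130, 118, 66, 119, 126, 45, 28]… (length divides ord_167(60)).
π_60 has 2 disjoint cycles with lengths [166, 1] on {0,…,166}.
Σ(ℓ_i−1) = 167−2 = 165; sign = (−1)^165 = -1.
Check: (60/167) = -1 by Zolotarev.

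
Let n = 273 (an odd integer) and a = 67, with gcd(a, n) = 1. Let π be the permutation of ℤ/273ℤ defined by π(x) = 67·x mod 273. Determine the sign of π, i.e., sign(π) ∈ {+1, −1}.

Orbit of 172 under x↦67x: [172, 58, 64, 193, 100, 148, 88]… (length divides ord_273(67)).
π_67 has 30 disjoint cycles with lengths [12, 12, 12, 12, 12, 12, 12, 12, 12, 12, 12, 12, 12, 12, 12, 12, 12, 12, 12, 12, 12, 3, 3, 3, 3, 3, 3, 1, 1, 1] on {0,…,272}.
Σ(ℓ_i−1) = 273−30 = 243; sign = (−1)^243 = -1.

-1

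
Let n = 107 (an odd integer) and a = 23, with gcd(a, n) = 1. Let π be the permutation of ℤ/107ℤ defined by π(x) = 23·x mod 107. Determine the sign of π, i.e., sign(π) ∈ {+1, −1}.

+1

Orbit of 86 under x↦23x: [86, 52, 19, 9, 100, 53, 42]… (length divides ord_107(23)).
Cycle type of π: 53×2 + 1; total 3 cycles.
sign(π) = (−1)^{n − #cycles} = (−1)^{107−3} = (−1)^104 = +1.
Check: (23/107) = +1 by Zolotarev.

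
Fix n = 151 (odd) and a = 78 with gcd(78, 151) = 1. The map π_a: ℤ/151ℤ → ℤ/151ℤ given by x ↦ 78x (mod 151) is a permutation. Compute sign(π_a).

+1

Start at x=123: 123 → 81 → 127 → 91 → 1 → 78 → 44 → … (one orbit).
7 cycles of lengths [25, 25, 25, 25, 25, 25, 1].
Σ(ℓ_i−1) = 151−7 = 144; sign = (−1)^144 = +1.
Via Zolotarev, sign(π_{78}) = (78|151) = +1.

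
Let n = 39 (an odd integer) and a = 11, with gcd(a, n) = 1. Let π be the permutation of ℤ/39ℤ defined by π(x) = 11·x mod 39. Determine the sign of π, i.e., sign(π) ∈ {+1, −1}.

+1

Orbit of 4 under x↦11x: [4, 5, 16, 20, 25, 2, 22]… (length divides ord_39(11)).
The orbit structure of x ↦ 11x mod 39: 5 orbits of sizes [12, 12, 12, 2, 1].
sign(π) = (−1)^{n − #cycles} = (−1)^{39−5} = (−1)^34 = +1.
Via Zolotarev, sign(π_{11}) = (11|39) = +1.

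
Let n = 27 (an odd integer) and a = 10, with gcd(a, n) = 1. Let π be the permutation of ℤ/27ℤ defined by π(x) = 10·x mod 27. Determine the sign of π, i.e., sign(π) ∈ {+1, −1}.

Start at x=10: 10 → 19 → 1 → 10 (one orbit).
Cycle lengths of π_10 on ℤ/27ℤ: [3, 3, 3, 3, 3, 3, 1, 1, 1, 1, 1, 1, 1, 1, 1]; 15 cycles in total.
n − c = 27 − 15 = 12; sign = (−1)^12 = +1.
The Jacobi symbol (10|27) = +1 (Zolotarev) agrees.

+1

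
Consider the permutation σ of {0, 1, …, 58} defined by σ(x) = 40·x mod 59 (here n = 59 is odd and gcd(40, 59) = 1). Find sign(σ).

Orbit of 2 under x↦40x: [2, 21, 14, 29, 39, 26, 37]… (length divides ord_59(40)).
The orbit structure of x ↦ 40x mod 59: 2 orbits of sizes [58, 1].
Σ(ℓ_i−1) = 59−2 = 57; sign = (−1)^57 = -1.

-1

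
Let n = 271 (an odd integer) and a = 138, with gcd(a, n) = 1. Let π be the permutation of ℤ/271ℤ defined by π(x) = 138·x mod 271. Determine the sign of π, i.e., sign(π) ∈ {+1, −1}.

+1

Orbit of 162 under x↦138x: [162, 134, 64, 160, 129, 187, 61]… (length divides ord_271(138)).
Cycle type of π: 135×2 + 1; total 3 cycles.
Σ(ℓ_i−1) = 271−3 = 268; sign = (−1)^268 = +1.
(138|271)_J = +1 (Zolotarev's lemma cross-check).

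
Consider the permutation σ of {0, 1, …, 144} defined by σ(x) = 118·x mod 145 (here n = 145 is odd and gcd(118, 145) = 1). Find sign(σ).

+1

Start at x=37: 37 → 16 → 3 → 64 → 12 → 111 → 48 → … (one orbit).
The orbit structure of x ↦ 118x mod 145: 7 orbits of sizes [28, 28, 28, 28, 28, 4, 1].
145 − 7 = 138 transpositions; sign(π) = (−1)^138 = +1.
(118|145)_J = +1 (Zolotarev's lemma cross-check).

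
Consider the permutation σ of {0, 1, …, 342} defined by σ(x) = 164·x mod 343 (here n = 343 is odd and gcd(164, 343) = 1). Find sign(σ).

-1

Trace 136: π^k(136) = [136, 9, 104, 249, 19, 29, 297] for k=0..6.
4 cycles of lengths [294, 42, 6, 1].
With 4 cycles on 343 points, sign = (−1)^{343−4} = -1.
Check: (164/343) = -1 by Zolotarev.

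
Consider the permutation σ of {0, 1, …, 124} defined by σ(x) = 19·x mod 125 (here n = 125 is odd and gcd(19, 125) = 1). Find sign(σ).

Start at x=91: 91 → 104 → 101 → 44 → 86 → 9 → 46 → … (one orbit).
π_19 has 7 disjoint cycles with lengths [50, 50, 10, 10, 2, 2, 1] on {0,…,124}.
125 − 7 = 118 transpositions; sign(π) = (−1)^118 = +1.
Via Zolotarev, sign(π_{19}) = (19|125) = +1.

+1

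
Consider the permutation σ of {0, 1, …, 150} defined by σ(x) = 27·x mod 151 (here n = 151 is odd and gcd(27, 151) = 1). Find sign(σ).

-1

Trace 110: π^k(110) = [110, 101, 9, 92, 68, 24, 44] for k=0..6.
Decompose π into cycles: lengths [50, 50, 50, 1] (4 cycles, including the fixed point 0).
n − c = 151 − 4 = 147; sign = (−1)^147 = -1.
Zolotarev: (27|151) = -1, matching the cycle-count sign.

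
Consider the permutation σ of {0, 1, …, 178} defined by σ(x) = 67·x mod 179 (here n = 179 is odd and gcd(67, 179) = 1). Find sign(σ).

+1

Trace 142: π^k(142) = [142, 27, 19, 20, 87, 101, 144] for k=0..6.
3 cycles of lengths [89, 89, 1].
3 cycles on 179: each ℓ→(−1)^(ℓ−1), product (−1)^176 = +1.
Zolotarev: (67|179) = +1, matching the cycle-count sign.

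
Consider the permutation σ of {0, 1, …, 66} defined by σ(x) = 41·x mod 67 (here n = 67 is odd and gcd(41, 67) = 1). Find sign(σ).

-1

Trace 60: π^k(60) = [60, 48, 25, 20, 16, 53, 29] for k=0..6.
Cycle lengths of π_41 on ℤ/67ℤ: [66, 1]; 2 cycles in total.
2 cycles on 67: each ℓ→(−1)^(ℓ−1), product (−1)^65 = -1.
Check: (41/67) = -1 by Zolotarev.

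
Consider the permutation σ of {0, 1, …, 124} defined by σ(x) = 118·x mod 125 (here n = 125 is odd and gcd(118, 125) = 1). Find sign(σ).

Trace 51: π^k(51) = [51, 18, 124, 7, 76, 93, 99] for k=0..6.
Decompose π into cycles: lengths [20, 20, 20, 20, 20, 4, 4, 4, 4, 4, 4, 1] (12 cycles, including the fixed point 0).
n − c = 125 − 12 = 113; sign = (−1)^113 = -1.
Via Zolotarev, sign(π_{118}) = (118|125) = -1.

-1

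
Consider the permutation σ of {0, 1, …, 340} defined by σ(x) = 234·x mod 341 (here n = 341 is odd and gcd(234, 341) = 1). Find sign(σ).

Trace 64: π^k(64) = [64, 313, 268, 309, 14, 207, 16] for k=0..6.
Decompose π into cycles: lengths [30, 30, 30, 30, 30, 30, 30, 30, 30, 30, 30, 5, 5, 1] (14 cycles, including the fixed point 0).
With 14 cycles on 341 points, sign = (−1)^{341−14} = -1.
Via Zolotarev, sign(π_{234}) = (234|341) = -1.

-1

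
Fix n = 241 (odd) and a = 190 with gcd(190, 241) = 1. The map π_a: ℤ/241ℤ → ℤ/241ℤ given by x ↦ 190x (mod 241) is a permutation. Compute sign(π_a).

-1

Orbit of 218 under x↦190x: [218, 209, 186, 154, 99, 12, 111]… (length divides ord_241(190)).
The orbit structure of x ↦ 190x mod 241: 2 orbits of sizes [240, 1].
n − c = 241 − 2 = 239; sign = (−1)^239 = -1.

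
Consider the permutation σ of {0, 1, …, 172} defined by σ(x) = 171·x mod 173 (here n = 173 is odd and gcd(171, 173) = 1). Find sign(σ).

-1

Orbit of 67 under x↦171x: [67, 39, 95, 156, 34, 105, 136]… (length divides ord_173(171)).
2 cycles of lengths [172, 1].
Σ(ℓ_i−1) = 173−2 = 171; sign = (−1)^171 = -1.
Check: (171/173) = -1 by Zolotarev.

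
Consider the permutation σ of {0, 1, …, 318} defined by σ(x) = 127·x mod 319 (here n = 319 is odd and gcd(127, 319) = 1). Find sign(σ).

+1

Orbit of 282 under x↦127x: [282, 86, 76, 82, 206, 4, 189]… (length divides ord_319(127)).
5 cycles of lengths [140, 140, 28, 10, 1].
With 5 cycles on 319 points, sign = (−1)^{319−5} = +1.
(127|319)_J = +1 (Zolotarev's lemma cross-check).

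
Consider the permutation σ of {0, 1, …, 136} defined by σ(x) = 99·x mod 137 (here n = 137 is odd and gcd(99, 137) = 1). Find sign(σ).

Orbit of 22 under x↦99x: [22, 123, 121, 60, 49, 56, 64]… (length divides ord_137(99)).
5 cycles of lengths [34, 34, 34, 34, 1].
With 5 cycles on 137 points, sign = (−1)^{137−5} = +1.
Via Zolotarev, sign(π_{99}) = (99|137) = +1.

+1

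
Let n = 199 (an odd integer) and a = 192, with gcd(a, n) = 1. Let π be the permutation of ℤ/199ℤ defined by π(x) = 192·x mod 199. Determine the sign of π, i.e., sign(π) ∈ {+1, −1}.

Trace 93: π^k(93) = [93, 145, 179, 140, 15, 94, 138] for k=0..6.
Cycle lengths of π_192 on ℤ/199ℤ: [198, 1]; 2 cycles in total.
199 − 2 = 197 transpositions; sign(π) = (−1)^197 = -1.
Check: (192/199) = -1 by Zolotarev.

-1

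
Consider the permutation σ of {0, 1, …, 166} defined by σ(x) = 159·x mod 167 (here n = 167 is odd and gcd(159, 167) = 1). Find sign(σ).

-1

Trace 67: π^k(67) = [67, 132, 113, 98, 51, 93, 91] for k=0..6.
The orbit structure of x ↦ 159x mod 167: 2 orbits of sizes [166, 1].
With 2 cycles on 167 points, sign = (−1)^{167−2} = -1.
The Jacobi symbol (159|167) = -1 (Zolotarev) agrees.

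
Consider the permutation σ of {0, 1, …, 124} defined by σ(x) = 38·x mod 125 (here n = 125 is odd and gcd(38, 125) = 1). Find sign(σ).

Orbit of 71 under x↦38x: [71, 73, 24, 37, 31, 53, 14]… (length divides ord_125(38)).
4 cycles of lengths [100, 20, 4, 1].
sign(π) = (−1)^{n − #cycles} = (−1)^{125−4} = (−1)^121 = -1.
(38|125)_J = -1 (Zolotarev's lemma cross-check).

-1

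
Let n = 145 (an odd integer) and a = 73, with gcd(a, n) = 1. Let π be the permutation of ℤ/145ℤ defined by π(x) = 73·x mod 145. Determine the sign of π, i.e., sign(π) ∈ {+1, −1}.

+1

Orbit of 18 under x↦73x: [18, 9, 77, 111, 128, 64, 32]… (length divides ord_145(73)).
Decompose π into cycles: lengths [28, 28, 28, 28, 28, 4, 1] (7 cycles, including the fixed point 0).
With 7 cycles on 145 points, sign = (−1)^{145−7} = +1.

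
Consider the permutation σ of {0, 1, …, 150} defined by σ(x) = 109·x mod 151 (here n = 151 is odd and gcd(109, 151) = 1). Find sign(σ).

Trace 88: π^k(88) = [88, 79, 4, 134, 110, 61, 5] for k=0..6.
The orbit structure of x ↦ 109x mod 151: 2 orbits of sizes [150, 1].
sign(π) = (−1)^{n − #cycles} = (−1)^{151−2} = (−1)^149 = -1.
The Jacobi symbol (109|151) = -1 (Zolotarev) agrees.

-1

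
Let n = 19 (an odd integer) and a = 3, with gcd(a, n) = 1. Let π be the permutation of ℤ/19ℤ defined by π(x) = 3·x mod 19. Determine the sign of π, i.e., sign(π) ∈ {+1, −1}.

-1

Trace 2: π^k(2) = [2, 6, 18, 16, 10, 11, 14] for k=0..6.
Cycle type of π: 18 + 1; total 2 cycles.
2 cycles on 19: each ℓ→(−1)^(ℓ−1), product (−1)^17 = -1.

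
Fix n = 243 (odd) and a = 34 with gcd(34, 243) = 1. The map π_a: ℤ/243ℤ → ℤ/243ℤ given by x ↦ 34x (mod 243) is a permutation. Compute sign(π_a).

+1

Trace 103: π^k(103) = [103, 100, 241, 175, 118, 124, 85] for k=0..6.
The orbit structure of x ↦ 34x mod 243: 11 orbits of sizes [81, 81, 27, 27, 9, 9, 3, 3, 1, 1, 1].
With 11 cycles on 243 points, sign = (−1)^{243−11} = +1.
The Jacobi symbol (34|243) = +1 (Zolotarev) agrees.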